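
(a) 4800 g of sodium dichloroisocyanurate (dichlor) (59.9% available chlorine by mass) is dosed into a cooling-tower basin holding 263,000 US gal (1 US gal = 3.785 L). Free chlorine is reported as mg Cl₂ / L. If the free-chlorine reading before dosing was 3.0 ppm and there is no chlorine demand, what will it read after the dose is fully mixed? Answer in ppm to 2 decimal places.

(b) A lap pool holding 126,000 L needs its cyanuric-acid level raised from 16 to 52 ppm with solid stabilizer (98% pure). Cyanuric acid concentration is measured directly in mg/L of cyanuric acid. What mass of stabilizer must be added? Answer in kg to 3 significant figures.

(a) 5.89 ppm; (b) 4.63 kg

(a) Volume: 263,000 US gal × 3.785 L/gal = 995,455 L.
(a) Available chlorine delivered: 4800 g × 0.599 = 2875 g as Cl₂.
(a) Concentration rise: 2875 g / 995,455 L = 2.888 mg/L = 2.89 ppm.
(a) Final FC: 3.0 + 2.89 = 5.89 ppm.

(b) CYA to add: (52 − 16) = 36 mg/L × 126,000 L = 4536 g cyanuric acid.
(b) At 98% purity: 4536 / 0.98 = 4629 g product.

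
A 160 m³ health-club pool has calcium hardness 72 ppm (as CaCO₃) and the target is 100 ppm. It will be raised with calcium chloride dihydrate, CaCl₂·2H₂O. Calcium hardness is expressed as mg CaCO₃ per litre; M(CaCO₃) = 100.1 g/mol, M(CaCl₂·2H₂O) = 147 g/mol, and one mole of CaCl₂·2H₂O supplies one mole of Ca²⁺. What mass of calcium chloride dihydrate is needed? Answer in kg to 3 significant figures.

Volume: 160 m³ = 160,000 L.
Hardness to add: (100 − 72) = 28 mg/L as CaCO₃ × 160,000 L = 4480 g as CaCO₃.
Moles of Ca²⁺ (1 mol Ca²⁺ ≡ 1 mol CaCO₃): 4480 / 100.1 g/mol = 44.76 mol.
Mass of CaCl₂·2H₂O: 44.76 × 147 = 6579 g.

6.58 kg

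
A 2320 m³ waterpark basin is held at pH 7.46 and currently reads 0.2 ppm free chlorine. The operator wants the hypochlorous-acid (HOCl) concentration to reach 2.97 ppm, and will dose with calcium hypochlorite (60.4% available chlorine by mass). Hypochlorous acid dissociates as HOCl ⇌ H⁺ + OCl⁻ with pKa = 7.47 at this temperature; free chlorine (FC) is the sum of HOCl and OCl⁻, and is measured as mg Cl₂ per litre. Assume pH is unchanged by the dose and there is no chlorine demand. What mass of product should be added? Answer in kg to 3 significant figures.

Volume: 2320 m³ = 2,320,000 L.
[OCl⁻]/[HOCl] = 10^(pH − pKa) = 10^(7.46 − 7.47) = 0.9772; fraction as HOCl = 1/(1 + 0.9772) = 0.5058.
Free chlorine required for 2.97 ppm HOCl: 2.97 / 0.5058 = 5.872 ppm.
FC to add: 5.872 − 0.2 = 5.672 mg/L as Cl₂.
Cl₂ equivalent: 5.672 mg/L × 2,320,000 L = 13,160 g.
Product at 60.4% available Cl: 13,160 / 0.604 = 21,790 g.

21.8 kg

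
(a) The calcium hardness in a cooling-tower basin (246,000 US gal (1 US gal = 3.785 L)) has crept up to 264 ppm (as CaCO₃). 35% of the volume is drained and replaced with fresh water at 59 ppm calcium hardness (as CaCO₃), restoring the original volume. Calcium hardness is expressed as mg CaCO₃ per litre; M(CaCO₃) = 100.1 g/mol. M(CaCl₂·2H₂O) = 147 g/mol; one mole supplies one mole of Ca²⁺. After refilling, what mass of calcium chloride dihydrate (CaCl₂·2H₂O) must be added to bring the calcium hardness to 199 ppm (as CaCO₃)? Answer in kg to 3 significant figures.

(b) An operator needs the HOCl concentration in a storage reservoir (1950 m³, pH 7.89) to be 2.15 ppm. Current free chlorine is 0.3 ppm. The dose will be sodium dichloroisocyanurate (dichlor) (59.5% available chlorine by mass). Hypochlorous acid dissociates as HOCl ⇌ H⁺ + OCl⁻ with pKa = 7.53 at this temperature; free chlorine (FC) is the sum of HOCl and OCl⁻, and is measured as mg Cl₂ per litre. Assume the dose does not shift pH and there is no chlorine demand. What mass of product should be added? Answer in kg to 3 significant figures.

(a) Volume: 246,000 US gal × 3.785 L/gal = 931,110 L.
(a) After draining 35% and refilling: 264 × 0.65 + 59 × 0.35 = 192.25 ppm.
(a) Deficit to target: 199 − 192.25 = 6.75 mg/L.
(a) As CaCO₃: 6.75 mg/L × 931,110 L = 6285 g; ÷ 100.1 = 62.79 mol Ca²⁺.
(a) Mass: 62.79 × 147 = 9230 g.

(b) Volume: 1950 m³ = 1,950,000 L.
(b) [OCl⁻]/[HOCl] = 10^(pH − pKa) = 10^(7.89 − 7.53) = 2.291; fraction as HOCl = 1/(1 + 2.291) = 0.3039.
(b) Free chlorine required for 2.15 ppm HOCl: 2.15 / 0.3039 = 7.075 ppm.
(b) FC to add: 7.075 − 0.3 = 6.775 mg/L as Cl₂.
(b) Cl₂ equivalent: 6.775 mg/L × 1,950,000 L = 13,210 g.
(b) Product at 59.5% available Cl: 13,210 / 0.595 = 22,200 g.

(a) 9.23 kg; (b) 22.2 kg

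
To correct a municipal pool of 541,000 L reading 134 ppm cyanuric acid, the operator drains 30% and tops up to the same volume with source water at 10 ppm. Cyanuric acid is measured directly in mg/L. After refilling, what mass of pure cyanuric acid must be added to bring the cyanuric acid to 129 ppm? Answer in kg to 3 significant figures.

After draining 30% and refilling: 134 × 0.70 + 10 × 0.30 = 96.8 ppm.
Deficit to target: 129 − 96.8 = 32.2 mg/L.
Mass: 32.2 mg/L × 541,000 L = 17,420 g cyanuric acid.

17.4 kg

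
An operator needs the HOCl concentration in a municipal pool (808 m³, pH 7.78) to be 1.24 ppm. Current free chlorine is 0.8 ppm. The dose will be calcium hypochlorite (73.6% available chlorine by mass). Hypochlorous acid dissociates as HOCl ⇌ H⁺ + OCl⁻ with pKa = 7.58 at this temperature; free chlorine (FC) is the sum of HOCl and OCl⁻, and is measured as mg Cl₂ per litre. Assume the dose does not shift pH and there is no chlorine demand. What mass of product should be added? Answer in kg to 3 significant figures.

2.64 kg

Volume: 808 m³ = 808,000 L.
[OCl⁻]/[HOCl] = 10^(pH − pKa) = 10^(7.78 − 7.58) = 1.585; fraction as HOCl = 1/(1 + 1.585) = 0.3869.
Free chlorine required for 1.24 ppm HOCl: 1.24 / 0.3869 = 3.205 ppm.
FC to add: 3.205 − 0.8 = 2.405 mg/L as Cl₂.
Cl₂ equivalent: 2.405 mg/L × 808,000 L = 1943 g.
Product at 73.6% available Cl: 1943 / 0.736 = 2641 g.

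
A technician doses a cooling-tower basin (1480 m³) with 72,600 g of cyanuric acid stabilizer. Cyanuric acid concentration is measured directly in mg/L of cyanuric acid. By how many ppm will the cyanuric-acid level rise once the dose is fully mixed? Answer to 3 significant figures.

49.1 ppm

Volume: 1480 m³ = 1,480,000 L.
Rise: 72,600 g / 1,480,000 L × 1000 = 49.05 mg/L.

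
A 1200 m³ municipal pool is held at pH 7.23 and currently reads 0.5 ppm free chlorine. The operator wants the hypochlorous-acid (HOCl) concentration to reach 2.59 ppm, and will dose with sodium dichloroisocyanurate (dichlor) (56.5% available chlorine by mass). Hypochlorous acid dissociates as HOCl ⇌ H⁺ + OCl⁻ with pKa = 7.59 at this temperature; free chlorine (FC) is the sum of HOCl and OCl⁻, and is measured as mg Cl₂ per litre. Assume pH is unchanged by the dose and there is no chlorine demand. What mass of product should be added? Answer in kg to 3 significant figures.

6.84 kg

Volume: 1200 m³ = 1,200,000 L.
[OCl⁻]/[HOCl] = 10^(pH − pKa) = 10^(7.23 − 7.59) = 0.4365; fraction as HOCl = 1/(1 + 0.4365) = 0.6961.
Free chlorine required for 2.59 ppm HOCl: 2.59 / 0.6961 = 3.721 ppm.
FC to add: 3.721 − 0.5 = 3.221 mg/L as Cl₂.
Cl₂ equivalent: 3.221 mg/L × 1,200,000 L = 3865 g.
Product at 56.5% available Cl: 3865 / 0.565 = 6840 g.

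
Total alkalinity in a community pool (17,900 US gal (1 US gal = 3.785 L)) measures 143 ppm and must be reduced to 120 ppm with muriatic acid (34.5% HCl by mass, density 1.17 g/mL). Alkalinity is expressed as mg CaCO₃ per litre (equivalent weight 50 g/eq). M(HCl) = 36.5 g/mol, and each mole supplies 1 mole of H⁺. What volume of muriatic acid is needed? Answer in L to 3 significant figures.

2.82 L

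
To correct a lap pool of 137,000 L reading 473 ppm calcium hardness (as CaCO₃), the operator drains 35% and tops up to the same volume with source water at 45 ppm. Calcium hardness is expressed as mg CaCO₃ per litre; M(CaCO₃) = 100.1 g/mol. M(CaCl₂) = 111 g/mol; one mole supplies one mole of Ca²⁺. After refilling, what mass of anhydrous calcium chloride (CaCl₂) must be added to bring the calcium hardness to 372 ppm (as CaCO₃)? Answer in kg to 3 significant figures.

7.41 kg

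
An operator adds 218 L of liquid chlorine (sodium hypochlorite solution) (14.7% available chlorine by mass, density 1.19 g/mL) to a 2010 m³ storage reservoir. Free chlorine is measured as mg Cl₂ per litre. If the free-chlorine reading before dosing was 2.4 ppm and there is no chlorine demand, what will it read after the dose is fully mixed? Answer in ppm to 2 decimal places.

21.37 ppm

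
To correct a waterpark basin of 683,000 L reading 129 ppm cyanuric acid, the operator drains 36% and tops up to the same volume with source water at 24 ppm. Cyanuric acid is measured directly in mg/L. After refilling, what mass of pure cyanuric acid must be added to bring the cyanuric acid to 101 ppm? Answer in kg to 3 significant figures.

After draining 36% and refilling: 129 × 0.64 + 24 × 0.36 = 91.2 ppm.
Deficit to target: 101 − 91.2 = 9.8 mg/L.
Mass: 9.8 mg/L × 683,000 L = 6693 g cyanuric acid.

6.69 kg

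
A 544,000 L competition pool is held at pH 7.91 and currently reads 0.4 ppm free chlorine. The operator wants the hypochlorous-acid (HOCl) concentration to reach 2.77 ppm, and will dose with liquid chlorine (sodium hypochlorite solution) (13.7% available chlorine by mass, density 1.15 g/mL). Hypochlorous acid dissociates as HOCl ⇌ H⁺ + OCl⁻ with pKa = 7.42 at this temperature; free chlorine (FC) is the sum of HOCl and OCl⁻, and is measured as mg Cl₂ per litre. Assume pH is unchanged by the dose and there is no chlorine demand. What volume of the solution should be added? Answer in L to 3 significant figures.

[OCl⁻]/[HOCl] = 10^(pH − pKa) = 10^(7.91 − 7.42) = 3.09; fraction as HOCl = 1/(1 + 3.09) = 0.2445.
Free chlorine required for 2.77 ppm HOCl: 2.77 / 0.2445 = 11.33 ppm.
FC to add: 11.33 − 0.4 = 10.93 mg/L as Cl₂.
Cl₂ equivalent: 10.93 mg/L × 544,000 L = 5946 g.
Product at 13.7% available Cl: 5946 / 0.137 = 43,400 g.
Volume: 43,400 g ÷ 1.15 g/mL = 37,740 mL.

37.7 L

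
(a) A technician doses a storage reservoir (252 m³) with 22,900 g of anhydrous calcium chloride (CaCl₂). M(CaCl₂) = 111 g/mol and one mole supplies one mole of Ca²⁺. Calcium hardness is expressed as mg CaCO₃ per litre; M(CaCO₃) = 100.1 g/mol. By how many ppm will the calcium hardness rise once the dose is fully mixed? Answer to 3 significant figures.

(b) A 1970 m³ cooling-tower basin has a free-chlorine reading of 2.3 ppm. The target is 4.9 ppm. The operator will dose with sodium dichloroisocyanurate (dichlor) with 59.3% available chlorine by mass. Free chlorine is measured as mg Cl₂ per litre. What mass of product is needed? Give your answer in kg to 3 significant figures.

(a) 81.9 ppm; (b) 8.64 kg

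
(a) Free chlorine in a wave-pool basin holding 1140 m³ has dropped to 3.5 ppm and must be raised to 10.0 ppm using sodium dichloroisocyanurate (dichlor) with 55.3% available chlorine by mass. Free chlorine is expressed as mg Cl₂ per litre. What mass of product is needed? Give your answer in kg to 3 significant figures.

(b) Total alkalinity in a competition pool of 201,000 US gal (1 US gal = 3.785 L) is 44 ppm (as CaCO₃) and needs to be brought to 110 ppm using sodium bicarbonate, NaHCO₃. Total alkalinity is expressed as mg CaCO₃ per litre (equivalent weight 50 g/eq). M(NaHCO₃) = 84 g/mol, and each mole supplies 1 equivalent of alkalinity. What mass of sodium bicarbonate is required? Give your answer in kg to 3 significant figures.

(a) 13.4 kg; (b) 84.4 kg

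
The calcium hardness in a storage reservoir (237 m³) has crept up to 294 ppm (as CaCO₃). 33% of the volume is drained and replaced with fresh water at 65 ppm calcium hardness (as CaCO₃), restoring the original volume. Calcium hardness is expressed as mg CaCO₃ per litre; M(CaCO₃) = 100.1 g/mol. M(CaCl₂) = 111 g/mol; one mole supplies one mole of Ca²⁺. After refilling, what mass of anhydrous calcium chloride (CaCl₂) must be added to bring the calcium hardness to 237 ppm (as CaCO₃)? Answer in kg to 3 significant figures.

4.88 kg

Volume: 237 m³ = 237,000 L.
After draining 33% and refilling: 294 × 0.67 + 65 × 0.33 = 218.43 ppm.
Deficit to target: 237 − 218.43 = 18.57 mg/L.
As CaCO₃: 18.57 mg/L × 237,000 L = 4401 g; ÷ 100.1 = 43.97 mol Ca²⁺.
Mass: 43.97 × 111 = 4880 g.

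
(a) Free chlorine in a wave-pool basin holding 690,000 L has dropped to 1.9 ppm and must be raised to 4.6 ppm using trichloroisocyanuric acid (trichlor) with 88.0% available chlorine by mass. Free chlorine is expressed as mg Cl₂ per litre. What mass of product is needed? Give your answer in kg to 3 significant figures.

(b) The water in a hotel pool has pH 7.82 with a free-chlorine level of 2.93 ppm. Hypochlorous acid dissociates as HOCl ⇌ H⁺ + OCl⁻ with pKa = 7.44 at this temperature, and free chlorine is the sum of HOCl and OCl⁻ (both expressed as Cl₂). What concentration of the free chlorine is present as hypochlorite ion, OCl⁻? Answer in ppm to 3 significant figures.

(a) 2.12 kg; (b) 2.07 ppm

(a) Chlorine deficit: 4.6 − 1.9 = 2.7 ppm = 2.7 mg/L as Cl₂.
(a) Cl₂ equivalent needed: 2.7 mg/L × 690,000 L = 1,863,000 mg = 1863 g.
(a) Product at 88.0% available chlorine: 1863 / 0.88 = 2117 g.

(b) [OCl⁻]/[HOCl] = 10^(pH − pKa) = 10^(7.82 − 7.44) = 10^0.38 = 2.399.
(b) Fraction as HOCl = 1 / (1 + 2.399) = 0.2942.
(b) OCl⁻ = (1 − 0.2942) × 2.93 ppm = 2.068 ppm.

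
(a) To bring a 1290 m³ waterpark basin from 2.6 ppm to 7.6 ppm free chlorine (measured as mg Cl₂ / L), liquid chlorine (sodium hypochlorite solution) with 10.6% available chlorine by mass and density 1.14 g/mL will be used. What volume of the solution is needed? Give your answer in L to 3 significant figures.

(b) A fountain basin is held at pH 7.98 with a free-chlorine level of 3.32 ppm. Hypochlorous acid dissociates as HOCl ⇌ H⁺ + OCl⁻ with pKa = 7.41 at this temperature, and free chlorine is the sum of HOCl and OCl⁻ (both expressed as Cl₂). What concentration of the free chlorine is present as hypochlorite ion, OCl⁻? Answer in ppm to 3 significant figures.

(a) 53.4 L; (b) 2.62 ppm

(a) Volume: 1290 m³ = 1,290,000 L.
(a) Chlorine deficit: 7.6 − 2.6 = 5 ppm = 5 mg/L as Cl₂.
(a) Cl₂ equivalent needed: 5 mg/L × 1,290,000 L = 6,450,000 mg = 6450 g.
(a) Product at 10.6% available chlorine: 6450 / 0.106 = 60,850 g.
(a) Volume at density 1.14 g/mL: 60,850 g ÷ 1.14 g/mL = 53,380 mL.

(b) [OCl⁻]/[HOCl] = 10^(pH − pKa) = 10^(7.98 − 7.41) = 10^0.57 = 3.715.
(b) Fraction as HOCl = 1 / (1 + 3.715) = 0.2121.
(b) OCl⁻ = (1 − 0.2121) × 3.32 ppm = 2.616 ppm.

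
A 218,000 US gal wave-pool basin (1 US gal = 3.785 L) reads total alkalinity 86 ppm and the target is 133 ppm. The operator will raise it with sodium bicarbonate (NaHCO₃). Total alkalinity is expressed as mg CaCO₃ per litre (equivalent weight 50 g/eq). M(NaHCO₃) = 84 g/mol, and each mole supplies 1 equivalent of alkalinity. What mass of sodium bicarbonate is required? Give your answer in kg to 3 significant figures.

65.2 kg

Volume: 218,000 US gal × 3.785 L/gal = 825,130 L.
Alkalinity to add: (133 − 86) = 47 mg/L as CaCO₃ × 825,130 L = 38,780 g as CaCO₃.
Equivalents: 38,780 g ÷ 50 g/eq = 775.6 eq.
NaHCO₃ supplies 1 eq per mole → 775.6 mol.
Mass: 775.6 mol × 84 g/mol = 65,150 g.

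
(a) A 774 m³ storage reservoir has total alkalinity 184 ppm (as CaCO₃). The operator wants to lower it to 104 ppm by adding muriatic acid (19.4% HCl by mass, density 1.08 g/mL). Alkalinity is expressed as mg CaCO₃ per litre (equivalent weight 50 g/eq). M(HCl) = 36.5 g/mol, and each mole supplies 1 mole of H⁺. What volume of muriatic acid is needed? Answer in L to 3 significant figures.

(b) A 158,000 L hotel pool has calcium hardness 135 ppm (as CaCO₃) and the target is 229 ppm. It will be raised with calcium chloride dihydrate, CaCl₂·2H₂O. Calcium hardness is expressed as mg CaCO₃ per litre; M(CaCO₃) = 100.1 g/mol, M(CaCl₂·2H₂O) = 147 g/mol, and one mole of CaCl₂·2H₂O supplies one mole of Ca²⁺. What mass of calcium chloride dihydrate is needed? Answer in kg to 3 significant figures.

(a) 216 L; (b) 21.8 kg

(a) Volume: 774 m³ = 774,000 L.
(a) Alkalinity to neutralize: (184 − 104) = 80 mg/L as CaCO₃ × 774,000 L = 61,920 g as CaCO₃.
(a) Equivalents of H⁺ required: 61,920 ÷ 50 g/eq = 1238 eq = 1238 mol HCl.
(a) Mass of HCl: 1238 × 36.5 = 45,200 g.
(a) Mass of 19.4% solution: 45,200 / 0.194 = 233,000 g.
(a) Volume: 233,000 g ÷ 1.08 g/mL = 215,700 mL.

(b) Hardness to add: (229 − 135) = 94 mg/L as CaCO₃ × 158,000 L = 14,850 g as CaCO₃.
(b) Moles of Ca²⁺ (1 mol Ca²⁺ ≡ 1 mol CaCO₃): 14,850 / 100.1 g/mol = 148.4 mol.
(b) Mass of CaCl₂·2H₂O: 148.4 × 147 = 21,810 g.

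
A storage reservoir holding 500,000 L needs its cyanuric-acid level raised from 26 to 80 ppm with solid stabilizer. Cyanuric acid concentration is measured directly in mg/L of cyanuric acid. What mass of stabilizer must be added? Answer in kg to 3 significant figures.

27.0 kg

CYA to add: (80 − 26) = 54 mg/L × 500,000 L = 27,000 g cyanuric acid.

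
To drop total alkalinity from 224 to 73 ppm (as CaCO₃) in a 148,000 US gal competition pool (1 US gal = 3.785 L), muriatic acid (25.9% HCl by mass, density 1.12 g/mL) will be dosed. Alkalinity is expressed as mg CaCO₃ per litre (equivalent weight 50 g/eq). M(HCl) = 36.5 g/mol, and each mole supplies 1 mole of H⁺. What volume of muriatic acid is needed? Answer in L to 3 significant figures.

213 L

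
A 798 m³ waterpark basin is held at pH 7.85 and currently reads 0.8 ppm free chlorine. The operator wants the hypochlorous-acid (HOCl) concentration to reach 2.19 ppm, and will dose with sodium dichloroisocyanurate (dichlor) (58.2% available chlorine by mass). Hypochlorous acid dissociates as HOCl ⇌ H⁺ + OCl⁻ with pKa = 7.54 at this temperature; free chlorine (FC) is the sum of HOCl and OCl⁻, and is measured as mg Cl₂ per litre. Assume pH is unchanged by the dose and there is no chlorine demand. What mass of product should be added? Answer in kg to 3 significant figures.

8.04 kg

Volume: 798 m³ = 798,000 L.
[OCl⁻]/[HOCl] = 10^(pH − pKa) = 10^(7.85 − 7.54) = 2.042; fraction as HOCl = 1/(1 + 2.042) = 0.3288.
Free chlorine required for 2.19 ppm HOCl: 2.19 / 0.3288 = 6.661 ppm.
FC to add: 6.661 − 0.8 = 5.861 mg/L as Cl₂.
Cl₂ equivalent: 5.861 mg/L × 798,000 L = 4677 g.
Product at 58.2% available Cl: 4677 / 0.582 = 8037 g.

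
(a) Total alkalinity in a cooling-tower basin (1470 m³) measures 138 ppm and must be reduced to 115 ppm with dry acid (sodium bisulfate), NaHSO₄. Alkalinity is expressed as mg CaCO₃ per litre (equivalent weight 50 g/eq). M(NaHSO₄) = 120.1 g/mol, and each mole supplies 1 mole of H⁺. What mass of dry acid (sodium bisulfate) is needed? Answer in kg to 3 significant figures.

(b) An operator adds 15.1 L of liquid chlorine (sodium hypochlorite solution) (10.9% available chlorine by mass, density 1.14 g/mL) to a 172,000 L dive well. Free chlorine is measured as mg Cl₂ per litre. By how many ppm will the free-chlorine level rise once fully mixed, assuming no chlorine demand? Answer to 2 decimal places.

(a) 81.2 kg; (b) 10.91 ppm

(a) Volume: 1470 m³ = 1,470,000 L.
(a) Alkalinity to neutralize: (138 − 115) = 23 mg/L as CaCO₃ × 1,470,000 L = 33,810 g as CaCO₃.
(a) Equivalents of H⁺ required: 33,810 ÷ 50 g/eq = 676.2 eq = 676.2 mol NaHSO₄.
(a) Mass of NaHSO₄: 676.2 × 120.1 = 81,210 g.

(b) Mass of solution: 15.1 L × 1000 mL/L × 1.14 g/mL = 17,210 g.
(b) Available chlorine delivered: 17,210 g × 0.109 = 1876 g as Cl₂.
(b) Concentration rise: 1876 g / 172,000 L = 10.91 mg/L = 10.91 ppm.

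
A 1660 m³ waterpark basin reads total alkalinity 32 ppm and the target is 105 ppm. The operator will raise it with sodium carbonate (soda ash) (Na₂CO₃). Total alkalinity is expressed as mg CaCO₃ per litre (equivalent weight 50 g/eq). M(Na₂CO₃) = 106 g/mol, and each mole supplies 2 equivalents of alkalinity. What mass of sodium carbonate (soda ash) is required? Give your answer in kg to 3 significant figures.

Volume: 1660 m³ = 1,660,000 L.
Alkalinity to add: (105 − 32) = 73 mg/L as CaCO₃ × 1,660,000 L = 121,200 g as CaCO₃.
Equivalents: 121,200 g ÷ 50 g/eq = 2424 eq.
Each mole of Na₂CO₃ supplies 2 eq, so 2424 / 2 = 1212 mol.
Mass: 1212 mol × 106 g/mol = 128,500 g.

128 kg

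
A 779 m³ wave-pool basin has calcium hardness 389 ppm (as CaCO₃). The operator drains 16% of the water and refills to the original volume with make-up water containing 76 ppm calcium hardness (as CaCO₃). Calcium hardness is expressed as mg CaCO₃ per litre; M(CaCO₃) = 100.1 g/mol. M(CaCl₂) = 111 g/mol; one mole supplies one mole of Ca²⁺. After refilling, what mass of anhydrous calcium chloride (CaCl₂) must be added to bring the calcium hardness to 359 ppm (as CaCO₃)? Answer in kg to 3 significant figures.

17.3 kg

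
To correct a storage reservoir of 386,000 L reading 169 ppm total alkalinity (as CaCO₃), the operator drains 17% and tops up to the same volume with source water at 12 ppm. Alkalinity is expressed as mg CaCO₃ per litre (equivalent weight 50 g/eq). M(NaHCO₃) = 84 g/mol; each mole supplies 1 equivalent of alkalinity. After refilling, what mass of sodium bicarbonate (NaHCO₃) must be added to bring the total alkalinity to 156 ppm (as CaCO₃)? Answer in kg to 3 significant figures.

8.88 kg

After draining 17% and refilling: 169 × 0.83 + 12 × 0.17 = 142.31 ppm.
Deficit to target: 156 − 142.31 = 13.69 mg/L.
As CaCO₃: 13.69 mg/L × 386,000 L = 5284 g; ÷ 50 g/eq ÷ 1 = 105.7 mol NaHCO₃.
Mass: 105.7 × 84 = 8878 g.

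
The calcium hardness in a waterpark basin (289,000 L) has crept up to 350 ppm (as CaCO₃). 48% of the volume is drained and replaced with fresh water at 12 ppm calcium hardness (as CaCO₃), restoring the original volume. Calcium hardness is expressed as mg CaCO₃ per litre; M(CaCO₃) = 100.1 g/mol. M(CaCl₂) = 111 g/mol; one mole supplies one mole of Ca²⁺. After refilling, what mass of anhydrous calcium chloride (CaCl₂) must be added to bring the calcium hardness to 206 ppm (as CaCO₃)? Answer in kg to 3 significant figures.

5.85 kg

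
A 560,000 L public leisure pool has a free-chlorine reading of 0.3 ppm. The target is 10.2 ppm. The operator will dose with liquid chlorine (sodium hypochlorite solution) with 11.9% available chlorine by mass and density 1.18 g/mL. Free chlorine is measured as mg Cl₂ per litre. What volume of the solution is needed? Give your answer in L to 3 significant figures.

Chlorine deficit: 10.2 − 0.3 = 9.9 ppm = 9.9 mg/L as Cl₂.
Cl₂ equivalent needed: 9.9 mg/L × 560,000 L = 5,544,000 mg = 5544 g.
Product at 11.9% available chlorine: 5544 / 0.119 = 46,590 g.
Volume at density 1.18 g/mL: 46,590 g ÷ 1.18 g/mL = 39,480 mL.

39.5 L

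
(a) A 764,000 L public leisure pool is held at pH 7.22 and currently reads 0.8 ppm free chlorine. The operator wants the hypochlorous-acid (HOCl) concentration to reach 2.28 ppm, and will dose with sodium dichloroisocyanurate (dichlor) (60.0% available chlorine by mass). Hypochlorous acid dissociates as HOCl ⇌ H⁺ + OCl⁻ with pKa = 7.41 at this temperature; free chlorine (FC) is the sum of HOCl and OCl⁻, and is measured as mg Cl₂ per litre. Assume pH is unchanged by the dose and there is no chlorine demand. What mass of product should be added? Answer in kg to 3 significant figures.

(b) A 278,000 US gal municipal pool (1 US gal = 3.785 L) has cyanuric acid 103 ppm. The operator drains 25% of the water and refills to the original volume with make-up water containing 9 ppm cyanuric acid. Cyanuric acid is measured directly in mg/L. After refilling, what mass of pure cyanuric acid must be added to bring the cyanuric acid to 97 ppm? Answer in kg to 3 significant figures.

(a) [OCl⁻]/[HOCl] = 10^(pH − pKa) = 10^(7.22 − 7.41) = 0.6457; fraction as HOCl = 1/(1 + 0.6457) = 0.6077.
(a) Free chlorine required for 2.28 ppm HOCl: 2.28 / 0.6077 = 3.752 ppm.
(a) FC to add: 3.752 − 0.8 = 2.952 mg/L as Cl₂.
(a) Cl₂ equivalent: 2.952 mg/L × 764,000 L = 2255 g.
(a) Product at 60.0% available Cl: 2255 / 0.6 = 3759 g.

(b) Volume: 278,000 US gal × 3.785 L/gal = 1,052,230 L.
(b) After draining 25% and refilling: 103 × 0.75 + 9 × 0.25 = 79.5 ppm.
(b) Deficit to target: 97 − 79.5 = 17.5 mg/L.
(b) Mass: 17.5 mg/L × 1,052,230 L = 18,410 g cyanuric acid.

(a) 3.76 kg; (b) 18.4 kg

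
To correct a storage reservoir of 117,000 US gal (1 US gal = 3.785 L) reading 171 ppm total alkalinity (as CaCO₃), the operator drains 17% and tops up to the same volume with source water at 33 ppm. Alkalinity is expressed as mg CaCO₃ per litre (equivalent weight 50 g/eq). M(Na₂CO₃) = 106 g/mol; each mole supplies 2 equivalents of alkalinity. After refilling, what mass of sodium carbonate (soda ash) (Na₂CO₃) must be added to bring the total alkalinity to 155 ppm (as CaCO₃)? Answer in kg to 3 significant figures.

Volume: 117,000 US gal × 3.785 L/gal = 442,845 L.
After draining 17% and refilling: 171 × 0.83 + 33 × 0.17 = 147.54 ppm.
Deficit to target: 155 − 147.54 = 7.46 mg/L.
As CaCO₃: 7.46 mg/L × 442,845 L = 3304 g; ÷ 50 g/eq ÷ 2 = 33.04 mol Na₂CO₃.
Mass: 33.04 × 106 = 3502 g.

3.50 kg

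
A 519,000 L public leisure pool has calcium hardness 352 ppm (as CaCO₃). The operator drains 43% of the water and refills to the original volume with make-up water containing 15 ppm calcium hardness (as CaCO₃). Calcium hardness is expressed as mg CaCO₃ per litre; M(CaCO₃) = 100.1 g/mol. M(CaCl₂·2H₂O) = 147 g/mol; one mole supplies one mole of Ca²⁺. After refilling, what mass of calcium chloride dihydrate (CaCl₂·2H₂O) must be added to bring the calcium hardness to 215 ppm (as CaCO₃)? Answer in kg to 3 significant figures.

6.03 kg

After draining 43% and refilling: 352 × 0.57 + 15 × 0.43 = 207.09 ppm.
Deficit to target: 215 − 207.09 = 7.91 mg/L.
As CaCO₃: 7.91 mg/L × 519,000 L = 4105 g; ÷ 100.1 = 41.01 mol Ca²⁺.
Mass: 41.01 × 147 = 6029 g.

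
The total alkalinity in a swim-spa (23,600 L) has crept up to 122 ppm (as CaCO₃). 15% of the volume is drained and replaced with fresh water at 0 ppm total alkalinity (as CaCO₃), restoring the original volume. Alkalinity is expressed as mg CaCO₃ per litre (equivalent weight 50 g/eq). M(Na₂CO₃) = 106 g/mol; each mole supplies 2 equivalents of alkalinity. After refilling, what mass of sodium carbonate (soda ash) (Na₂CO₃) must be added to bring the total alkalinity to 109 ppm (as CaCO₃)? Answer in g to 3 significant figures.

133 g

After draining 15% and refilling: 122 × 0.85 + 0 × 0.15 = 103.7 ppm.
Deficit to target: 109 − 103.7 = 5.3 mg/L.
As CaCO₃: 5.3 mg/L × 23,600 L = 125.1 g; ÷ 50 g/eq ÷ 2 = 1.251 mol Na₂CO₃.
Mass: 1.251 × 106 = 132.6 g.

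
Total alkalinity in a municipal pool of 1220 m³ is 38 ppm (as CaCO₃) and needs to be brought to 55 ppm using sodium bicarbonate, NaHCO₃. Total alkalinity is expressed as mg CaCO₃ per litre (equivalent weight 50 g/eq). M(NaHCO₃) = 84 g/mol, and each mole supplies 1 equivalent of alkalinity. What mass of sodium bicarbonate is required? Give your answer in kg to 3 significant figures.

34.8 kg

Volume: 1220 m³ = 1,220,000 L.
Alkalinity to add: (55 − 38) = 17 mg/L as CaCO₃ × 1,220,000 L = 20,740 g as CaCO₃.
Equivalents: 20,740 g ÷ 50 g/eq = 414.8 eq.
NaHCO₃ supplies 1 eq per mole → 414.8 mol.
Mass: 414.8 mol × 84 g/mol = 34,840 g.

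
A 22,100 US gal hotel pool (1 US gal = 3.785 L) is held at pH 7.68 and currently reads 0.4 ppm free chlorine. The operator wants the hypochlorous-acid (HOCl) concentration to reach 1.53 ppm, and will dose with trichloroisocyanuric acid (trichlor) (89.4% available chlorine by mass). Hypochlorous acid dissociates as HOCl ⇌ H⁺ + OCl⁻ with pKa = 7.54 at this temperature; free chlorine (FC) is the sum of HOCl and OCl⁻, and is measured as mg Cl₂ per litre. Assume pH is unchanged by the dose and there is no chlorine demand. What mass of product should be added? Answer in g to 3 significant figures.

Volume: 22,100 US gal × 3.785 L/gal = 83,648 L.
[OCl⁻]/[HOCl] = 10^(pH − pKa) = 10^(7.68 − 7.54) = 1.38; fraction as HOCl = 1/(1 + 1.38) = 0.4201.
Free chlorine required for 1.53 ppm HOCl: 1.53 / 0.4201 = 3.642 ppm.
FC to add: 3.642 − 0.4 = 3.242 mg/L as Cl₂.
Cl₂ equivalent: 3.242 mg/L × 83,648 L = 271.2 g.
Product at 89.4% available Cl: 271.2 / 0.894 = 303.3 g.

303 g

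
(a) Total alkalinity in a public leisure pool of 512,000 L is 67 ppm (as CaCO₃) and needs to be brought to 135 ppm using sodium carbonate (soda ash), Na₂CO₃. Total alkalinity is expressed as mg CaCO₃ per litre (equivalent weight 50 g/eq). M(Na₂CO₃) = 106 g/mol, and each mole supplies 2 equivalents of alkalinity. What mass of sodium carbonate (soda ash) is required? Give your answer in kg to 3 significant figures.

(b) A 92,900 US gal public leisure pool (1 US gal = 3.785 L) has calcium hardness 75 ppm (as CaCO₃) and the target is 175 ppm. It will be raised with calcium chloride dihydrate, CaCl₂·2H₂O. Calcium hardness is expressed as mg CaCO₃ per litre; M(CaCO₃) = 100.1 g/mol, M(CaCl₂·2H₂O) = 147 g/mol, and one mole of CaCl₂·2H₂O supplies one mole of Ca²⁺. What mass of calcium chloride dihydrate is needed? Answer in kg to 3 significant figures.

(a) 36.9 kg; (b) 51.6 kg

(a) Alkalinity to add: (135 − 67) = 68 mg/L as CaCO₃ × 512,000 L = 34,820 g as CaCO₃.
(a) Equivalents: 34,820 g ÷ 50 g/eq = 696.3 eq.
(a) Each mole of Na₂CO₃ supplies 2 eq, so 696.3 / 2 = 348.2 mol.
(a) Mass: 348.2 mol × 106 g/mol = 36,900 g.

(b) Volume: 92,900 US gal × 3.785 L/gal = 351,626 L.
(b) Hardness to add: (175 − 75) = 100 mg/L as CaCO₃ × 351,626 L = 35,160 g as CaCO₃.
(b) Moles of Ca²⁺ (1 mol Ca²⁺ ≡ 1 mol CaCO₃): 35,160 / 100.1 g/mol = 351.3 mol.
(b) Mass of CaCl₂·2H₂O: 351.3 × 147 = 51,640 g.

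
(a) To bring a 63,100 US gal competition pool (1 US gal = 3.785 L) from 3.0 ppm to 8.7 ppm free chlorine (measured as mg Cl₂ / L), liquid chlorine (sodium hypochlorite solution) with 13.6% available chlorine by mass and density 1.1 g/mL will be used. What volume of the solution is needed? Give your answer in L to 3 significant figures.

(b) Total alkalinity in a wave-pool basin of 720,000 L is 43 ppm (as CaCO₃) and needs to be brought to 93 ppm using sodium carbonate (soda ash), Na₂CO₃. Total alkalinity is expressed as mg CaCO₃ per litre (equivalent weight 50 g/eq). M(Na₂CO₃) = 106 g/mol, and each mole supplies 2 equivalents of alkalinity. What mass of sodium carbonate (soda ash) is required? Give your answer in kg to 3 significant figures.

(a) 9.10 L; (b) 38.2 kg

(a) Volume: 63,100 US gal × 3.785 L/gal = 238,834 L.
(a) Chlorine deficit: 8.7 − 3.0 = 5.7 ppm = 5.7 mg/L as Cl₂.
(a) Cl₂ equivalent needed: 5.7 mg/L × 238,834 L = 1,361,000 mg = 1361 g.
(a) Product at 13.6% available chlorine: 1361 / 0.136 = 10,010 g.
(a) Volume at density 1.1 g/mL: 10,010 g ÷ 1.1 g/mL = 9100 mL.

(b) Alkalinity to add: (93 − 43) = 50 mg/L as CaCO₃ × 720,000 L = 36,000 g as CaCO₃.
(b) Equivalents: 36,000 g ÷ 50 g/eq = 720 eq.
(b) Each mole of Na₂CO₃ supplies 2 eq, so 720 / 2 = 360 mol.
(b) Mass: 360 mol × 106 g/mol = 38,160 g.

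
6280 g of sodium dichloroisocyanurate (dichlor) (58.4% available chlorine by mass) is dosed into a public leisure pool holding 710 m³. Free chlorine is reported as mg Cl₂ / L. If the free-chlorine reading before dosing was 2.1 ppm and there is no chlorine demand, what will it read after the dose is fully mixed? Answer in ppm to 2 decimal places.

7.27 ppm

Volume: 710 m³ = 710,000 L.
Available chlorine delivered: 6280 g × 0.584 = 3668 g as Cl₂.
Concentration rise: 3668 g / 710,000 L = 5.166 mg/L = 5.17 ppm.
Final FC: 2.1 + 5.17 = 7.27 ppm.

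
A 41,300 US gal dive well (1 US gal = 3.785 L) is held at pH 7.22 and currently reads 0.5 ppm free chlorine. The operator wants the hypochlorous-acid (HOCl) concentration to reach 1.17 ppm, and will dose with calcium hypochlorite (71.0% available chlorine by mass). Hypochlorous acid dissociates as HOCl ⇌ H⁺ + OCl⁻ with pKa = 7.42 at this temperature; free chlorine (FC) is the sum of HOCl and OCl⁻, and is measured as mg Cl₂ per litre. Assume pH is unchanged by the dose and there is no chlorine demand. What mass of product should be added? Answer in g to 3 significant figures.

Volume: 41,300 US gal × 3.785 L/gal = 156,320 L.
[OCl⁻]/[HOCl] = 10^(pH − pKa) = 10^(7.22 − 7.42) = 0.631; fraction as HOCl = 1/(1 + 0.631) = 0.6131.
Free chlorine required for 1.17 ppm HOCl: 1.17 / 0.6131 = 1.908 ppm.
FC to add: 1.908 − 0.5 = 1.408 mg/L as Cl₂.
Cl₂ equivalent: 1.408 mg/L × 156,320 L = 220.1 g.
Product at 71.0% available Cl: 220.1 / 0.71 = 310 g.

310 g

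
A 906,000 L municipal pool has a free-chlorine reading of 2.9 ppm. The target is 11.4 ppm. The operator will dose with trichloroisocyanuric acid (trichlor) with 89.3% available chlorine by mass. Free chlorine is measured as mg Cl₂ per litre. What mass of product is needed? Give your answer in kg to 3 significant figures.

8.62 kg

Chlorine deficit: 11.4 − 2.9 = 8.5 ppm = 8.5 mg/L as Cl₂.
Cl₂ equivalent needed: 8.5 mg/L × 906,000 L = 7,701,000 mg = 7701 g.
Product at 89.3% available chlorine: 7701 / 0.893 = 8624 g.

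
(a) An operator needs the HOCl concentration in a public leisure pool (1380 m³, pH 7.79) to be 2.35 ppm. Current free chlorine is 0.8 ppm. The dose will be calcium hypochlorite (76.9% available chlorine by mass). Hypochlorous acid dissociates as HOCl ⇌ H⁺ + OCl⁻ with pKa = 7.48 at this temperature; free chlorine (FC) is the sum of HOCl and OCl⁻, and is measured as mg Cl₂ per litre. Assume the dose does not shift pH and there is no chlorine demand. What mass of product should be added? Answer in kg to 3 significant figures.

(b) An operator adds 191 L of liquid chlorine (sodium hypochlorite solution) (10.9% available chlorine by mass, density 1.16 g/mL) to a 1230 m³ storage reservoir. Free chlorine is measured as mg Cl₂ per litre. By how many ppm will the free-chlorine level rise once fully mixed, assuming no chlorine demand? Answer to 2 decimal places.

(a) Volume: 1380 m³ = 1,380,000 L.
(a) [OCl⁻]/[HOCl] = 10^(pH − pKa) = 10^(7.79 − 7.48) = 2.042; fraction as HOCl = 1/(1 + 2.042) = 0.3288.
(a) Free chlorine required for 2.35 ppm HOCl: 2.35 / 0.3288 = 7.148 ppm.
(a) FC to add: 7.148 − 0.8 = 6.348 mg/L as Cl₂.
(a) Cl₂ equivalent: 6.348 mg/L × 1,380,000 L = 8760 g.
(a) Product at 76.9% available Cl: 8760 / 0.769 = 11,390 g.

(b) Volume: 1230 m³ = 1,230,000 L.
(b) Mass of solution: 191 L × 1000 mL/L × 1.16 g/mL = 221,600 g.
(b) Available chlorine delivered: 221,600 g × 0.109 = 24,150 g as Cl₂.
(b) Concentration rise: 24,150 g / 1,230,000 L = 19.63 mg/L = 19.63 ppm.

(a) 11.4 kg; (b) 19.63 ppm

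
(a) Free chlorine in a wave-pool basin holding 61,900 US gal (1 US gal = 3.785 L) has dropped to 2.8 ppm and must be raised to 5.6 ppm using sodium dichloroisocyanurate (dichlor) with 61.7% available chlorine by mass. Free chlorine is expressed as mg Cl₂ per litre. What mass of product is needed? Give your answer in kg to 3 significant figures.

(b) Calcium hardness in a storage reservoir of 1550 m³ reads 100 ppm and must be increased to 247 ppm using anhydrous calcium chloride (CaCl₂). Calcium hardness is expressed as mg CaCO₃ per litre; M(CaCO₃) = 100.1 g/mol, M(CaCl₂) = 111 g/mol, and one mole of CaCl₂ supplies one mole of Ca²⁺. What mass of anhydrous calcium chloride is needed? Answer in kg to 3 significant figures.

(a) Volume: 61,900 US gal × 3.785 L/gal = 234,292 L.
(a) Chlorine deficit: 5.6 − 2.8 = 2.8 ppm = 2.8 mg/L as Cl₂.
(a) Cl₂ equivalent needed: 2.8 mg/L × 234,292 L = 656,000 mg = 656 g.
(a) Product at 61.7% available chlorine: 656 / 0.617 = 1063 g.

(b) Volume: 1550 m³ = 1,550,000 L.
(b) Hardness to add: (247 − 100) = 147 mg/L as CaCO₃ × 1,550,000 L = 227,800 g as CaCO₃.
(b) Moles of Ca²⁺ (1 mol Ca²⁺ ≡ 1 mol CaCO₃): 227,800 / 100.1 g/mol = 2276 mol.
(b) Mass of CaCl₂: 2276 × 111 = 252,700 g.

(a) 1.06 kg; (b) 253 kg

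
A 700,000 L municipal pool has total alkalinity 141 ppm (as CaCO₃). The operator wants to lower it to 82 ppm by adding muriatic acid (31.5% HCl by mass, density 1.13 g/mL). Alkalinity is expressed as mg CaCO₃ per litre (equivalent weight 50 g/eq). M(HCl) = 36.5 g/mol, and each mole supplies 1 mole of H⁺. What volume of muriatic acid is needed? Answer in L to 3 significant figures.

84.7 L

Alkalinity to neutralize: (141 − 82) = 59 mg/L as CaCO₃ × 700,000 L = 41,300 g as CaCO₃.
Equivalents of H⁺ required: 41,300 ÷ 50 g/eq = 826 eq = 826 mol HCl.
Mass of HCl: 826 × 36.5 = 30,150 g.
Mass of 31.5% solution: 30,150 / 0.315 = 95,710 g.
Volume: 95,710 g ÷ 1.13 g/mL = 84,700 mL.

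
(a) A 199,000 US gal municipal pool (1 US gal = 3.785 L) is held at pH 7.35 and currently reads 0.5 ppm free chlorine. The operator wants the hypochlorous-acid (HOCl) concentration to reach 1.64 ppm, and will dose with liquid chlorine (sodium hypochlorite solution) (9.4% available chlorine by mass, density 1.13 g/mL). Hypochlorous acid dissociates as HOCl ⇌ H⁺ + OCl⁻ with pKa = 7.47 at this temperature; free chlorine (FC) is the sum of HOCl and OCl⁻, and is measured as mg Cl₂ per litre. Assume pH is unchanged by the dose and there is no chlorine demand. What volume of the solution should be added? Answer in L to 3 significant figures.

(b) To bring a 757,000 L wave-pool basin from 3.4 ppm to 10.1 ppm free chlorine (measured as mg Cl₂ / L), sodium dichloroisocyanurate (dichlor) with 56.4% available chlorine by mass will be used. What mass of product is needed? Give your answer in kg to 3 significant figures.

(a) Volume: 199,000 US gal × 3.785 L/gal = 753,215 L.
(a) [OCl⁻]/[HOCl] = 10^(pH − pKa) = 10^(7.35 − 7.47) = 0.7586; fraction as HOCl = 1/(1 + 0.7586) = 0.5686.
(a) Free chlorine required for 1.64 ppm HOCl: 1.64 / 0.5686 = 2.884 ppm.
(a) FC to add: 2.884 − 0.5 = 2.384 mg/L as Cl₂.
(a) Cl₂ equivalent: 2.384 mg/L × 753,215 L = 1796 g.
(a) Product at 9.4% available Cl: 1796 / 0.094 = 19,100 g.
(a) Volume: 19,100 g ÷ 1.13 g/mL = 16,910 mL.

(b) Chlorine deficit: 10.1 − 3.4 = 6.7 ppm = 6.7 mg/L as Cl₂.
(b) Cl₂ equivalent needed: 6.7 mg/L × 757,000 L = 5,072,000 mg = 5072 g.
(b) Product at 56.4% available chlorine: 5072 / 0.564 = 8993 g.

(a) 16.9 L; (b) 8.99 kg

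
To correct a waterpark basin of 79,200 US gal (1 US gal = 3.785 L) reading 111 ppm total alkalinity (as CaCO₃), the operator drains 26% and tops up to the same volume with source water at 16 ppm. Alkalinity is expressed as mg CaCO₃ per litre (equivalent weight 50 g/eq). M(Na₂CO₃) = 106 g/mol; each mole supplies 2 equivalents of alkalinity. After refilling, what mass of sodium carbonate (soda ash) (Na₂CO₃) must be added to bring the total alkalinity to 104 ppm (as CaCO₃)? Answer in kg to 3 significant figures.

Volume: 79,200 US gal × 3.785 L/gal = 299,772 L.
After draining 26% and refilling: 111 × 0.74 + 16 × 0.26 = 86.3 ppm.
Deficit to target: 104 − 86.3 = 17.7 mg/L.
As CaCO₃: 17.7 mg/L × 299,772 L = 5306 g; ÷ 50 g/eq ÷ 2 = 53.06 mol Na₂CO₃.
Mass: 53.06 × 106 = 5624 g.

5.62 kg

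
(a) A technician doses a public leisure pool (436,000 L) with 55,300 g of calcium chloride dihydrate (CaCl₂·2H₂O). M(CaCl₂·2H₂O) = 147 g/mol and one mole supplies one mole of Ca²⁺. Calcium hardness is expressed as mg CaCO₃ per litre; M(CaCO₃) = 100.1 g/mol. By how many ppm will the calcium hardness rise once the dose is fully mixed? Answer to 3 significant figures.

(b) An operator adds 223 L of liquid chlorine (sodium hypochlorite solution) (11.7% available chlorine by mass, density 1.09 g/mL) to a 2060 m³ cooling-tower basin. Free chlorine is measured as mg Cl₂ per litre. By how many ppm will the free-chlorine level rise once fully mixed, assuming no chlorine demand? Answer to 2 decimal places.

(a) 86.4 ppm; (b) 13.81 ppm

(a) Moles of Ca²⁺: 55,300 g ÷ 147 g/mol = 376.2 mol.
(a) As CaCO₃: 376.2 mol × 100.1 g/mol = 37,660 g.
(a) Rise: 37,660 g / 436,000 L × 1000 = 86.37 mg/L.

(b) Volume: 2060 m³ = 2,060,000 L.
(b) Mass of solution: 223 L × 1000 mL/L × 1.09 g/mL = 243,100 g.
(b) Available chlorine delivered: 243,100 g × 0.117 = 28,440 g as Cl₂.
(b) Concentration rise: 28,440 g / 2,060,000 L = 13.81 mg/L = 13.81 ppm.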